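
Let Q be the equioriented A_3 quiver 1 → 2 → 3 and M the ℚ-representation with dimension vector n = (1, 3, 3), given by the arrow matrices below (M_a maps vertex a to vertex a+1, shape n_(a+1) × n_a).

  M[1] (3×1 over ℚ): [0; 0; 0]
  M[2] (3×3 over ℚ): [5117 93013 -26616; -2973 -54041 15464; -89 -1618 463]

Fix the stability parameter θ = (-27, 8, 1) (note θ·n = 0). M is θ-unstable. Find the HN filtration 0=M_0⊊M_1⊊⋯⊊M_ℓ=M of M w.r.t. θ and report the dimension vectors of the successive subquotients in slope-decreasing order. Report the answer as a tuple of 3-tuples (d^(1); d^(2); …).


Barcode: M ≅ I[1,1], I[2,3]^3. HN layers by μ_θ (2 steps, strictly decreasing):
  μ^(1)=9/2; μ^(2)=-27

((0, 3, 3); (1, 0, 0))


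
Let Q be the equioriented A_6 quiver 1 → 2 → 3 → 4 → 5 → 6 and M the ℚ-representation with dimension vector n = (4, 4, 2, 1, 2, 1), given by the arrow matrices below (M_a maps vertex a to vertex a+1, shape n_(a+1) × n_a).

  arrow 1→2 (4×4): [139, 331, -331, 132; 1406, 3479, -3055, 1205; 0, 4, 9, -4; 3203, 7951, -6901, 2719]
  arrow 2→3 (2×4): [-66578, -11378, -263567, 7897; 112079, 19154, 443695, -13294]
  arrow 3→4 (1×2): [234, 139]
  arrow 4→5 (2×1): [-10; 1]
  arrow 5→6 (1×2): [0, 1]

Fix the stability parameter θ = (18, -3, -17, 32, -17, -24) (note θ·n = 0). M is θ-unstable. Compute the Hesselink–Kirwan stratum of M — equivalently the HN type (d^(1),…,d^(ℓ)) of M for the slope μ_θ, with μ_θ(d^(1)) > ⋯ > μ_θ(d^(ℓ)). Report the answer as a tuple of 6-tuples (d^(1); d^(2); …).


Interval decomposition of M: I[1,2]^2, I[1,3], I[1,6], I[5,5].
HN type (ℓ=4): μ^(1)=15/2; μ^(2)=-2/3; μ^(3)=-11/6; μ^(4)=-17

((2, 2, 0, 0, 0, 0); (1, 1, 1, 0, 0, 0); (1, 1, 1, 1, 1, 1); (0, 0, 0, 0, 1, 0))


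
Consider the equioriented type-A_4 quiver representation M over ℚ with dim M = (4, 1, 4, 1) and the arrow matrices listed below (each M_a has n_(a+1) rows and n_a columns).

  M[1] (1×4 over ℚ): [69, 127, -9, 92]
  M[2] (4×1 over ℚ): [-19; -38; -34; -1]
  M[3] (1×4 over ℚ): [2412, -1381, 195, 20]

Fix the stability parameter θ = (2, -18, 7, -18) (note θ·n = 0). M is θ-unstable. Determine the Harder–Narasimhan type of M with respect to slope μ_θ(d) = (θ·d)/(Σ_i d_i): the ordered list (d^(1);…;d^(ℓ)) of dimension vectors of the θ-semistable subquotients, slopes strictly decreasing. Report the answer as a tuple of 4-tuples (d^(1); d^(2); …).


Interval decomposition of M: I[1,1]^3, I[1,3], I[3,3]^2, I[3,4].
HN type (ℓ=4): μ^(1)=7; μ^(2)=2; μ^(3)=-11/2; μ^(4)=-8

((0, 0, 3, 0); (3, 0, 0, 0); (0, 0, 1, 1); (1, 1, 0, 0))


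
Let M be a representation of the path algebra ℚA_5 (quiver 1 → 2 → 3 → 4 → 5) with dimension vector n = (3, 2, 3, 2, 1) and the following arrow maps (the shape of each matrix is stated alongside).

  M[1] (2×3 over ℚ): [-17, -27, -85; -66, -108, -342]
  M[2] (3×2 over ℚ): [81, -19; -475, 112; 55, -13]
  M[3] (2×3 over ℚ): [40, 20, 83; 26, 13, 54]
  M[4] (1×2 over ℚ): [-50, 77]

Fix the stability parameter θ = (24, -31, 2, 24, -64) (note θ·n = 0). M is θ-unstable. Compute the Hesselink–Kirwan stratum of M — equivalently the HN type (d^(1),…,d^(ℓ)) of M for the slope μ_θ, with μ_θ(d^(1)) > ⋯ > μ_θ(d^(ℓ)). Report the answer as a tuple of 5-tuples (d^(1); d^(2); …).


Barcode: M ≅ I[1,1], I[1,4], I[1,5], I[3,3]. HN layers by μ_θ (4 steps, strictly decreasing):
  μ^(1)=24; μ^(2)=2; μ^(3)=-7/2; μ^(4)=-9

((1, 0, 0, 1, 0); (0, 0, 2, 0, 0); (1, 1, 0, 0, 0); (1, 1, 1, 1, 1))


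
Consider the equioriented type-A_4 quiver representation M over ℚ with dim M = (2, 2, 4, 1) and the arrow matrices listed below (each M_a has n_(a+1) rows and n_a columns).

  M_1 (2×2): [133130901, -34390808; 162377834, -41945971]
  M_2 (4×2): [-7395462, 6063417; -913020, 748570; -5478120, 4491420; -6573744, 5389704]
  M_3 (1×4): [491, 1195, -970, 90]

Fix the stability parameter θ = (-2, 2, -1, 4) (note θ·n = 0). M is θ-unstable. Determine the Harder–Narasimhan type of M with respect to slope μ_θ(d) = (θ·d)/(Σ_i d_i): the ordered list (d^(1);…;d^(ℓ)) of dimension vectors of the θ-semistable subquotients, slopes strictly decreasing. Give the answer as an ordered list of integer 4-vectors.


Barcode: M ≅ I[1,2], I[1,4], I[3,3]^3. HN layers by μ_θ (5 steps, strictly decreasing):
  μ^(1)=4; μ^(2)=2; μ^(3)=1/2; μ^(4)=-1; μ^(5)=-2

((0, 0, 0, 1); (0, 1, 0, 0); (0, 1, 1, 0); (0, 0, 3, 0); (2, 0, 0, 0))


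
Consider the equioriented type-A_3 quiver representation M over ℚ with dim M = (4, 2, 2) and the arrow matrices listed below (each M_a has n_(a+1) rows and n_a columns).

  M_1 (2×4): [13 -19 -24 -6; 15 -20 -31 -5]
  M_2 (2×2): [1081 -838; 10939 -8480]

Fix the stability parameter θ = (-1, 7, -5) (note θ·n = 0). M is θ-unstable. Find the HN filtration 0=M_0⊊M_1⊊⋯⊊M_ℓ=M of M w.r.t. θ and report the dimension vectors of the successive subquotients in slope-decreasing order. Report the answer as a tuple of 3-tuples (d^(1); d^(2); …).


Via rank(M_{q-1}∘⋯∘M_p): M ≅ I[1,1]^2, I[1,3]^2.
μ_θ-semistable layers: μ^(1)=1; μ^(2)=-1

((0, 2, 2); (4, 0, 0))


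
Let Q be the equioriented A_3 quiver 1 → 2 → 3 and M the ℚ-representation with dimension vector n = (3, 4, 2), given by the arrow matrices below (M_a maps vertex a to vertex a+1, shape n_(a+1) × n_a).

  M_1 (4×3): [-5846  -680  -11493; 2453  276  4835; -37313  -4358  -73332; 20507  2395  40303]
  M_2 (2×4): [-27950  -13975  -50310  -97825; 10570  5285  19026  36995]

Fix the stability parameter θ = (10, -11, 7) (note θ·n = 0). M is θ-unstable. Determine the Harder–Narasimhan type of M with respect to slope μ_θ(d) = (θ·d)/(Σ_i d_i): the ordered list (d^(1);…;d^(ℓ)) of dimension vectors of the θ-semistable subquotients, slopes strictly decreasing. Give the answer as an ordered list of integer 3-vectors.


Via rank(M_{q-1}∘⋯∘M_p): M ≅ I[1,2]^2, I[1,3], I[2,2], I[3,3].
μ_θ-semistable layers: μ^(1)=7; μ^(2)=-1/2; μ^(3)=-11

((0, 0, 2); (3, 3, 0); (0, 1, 0))


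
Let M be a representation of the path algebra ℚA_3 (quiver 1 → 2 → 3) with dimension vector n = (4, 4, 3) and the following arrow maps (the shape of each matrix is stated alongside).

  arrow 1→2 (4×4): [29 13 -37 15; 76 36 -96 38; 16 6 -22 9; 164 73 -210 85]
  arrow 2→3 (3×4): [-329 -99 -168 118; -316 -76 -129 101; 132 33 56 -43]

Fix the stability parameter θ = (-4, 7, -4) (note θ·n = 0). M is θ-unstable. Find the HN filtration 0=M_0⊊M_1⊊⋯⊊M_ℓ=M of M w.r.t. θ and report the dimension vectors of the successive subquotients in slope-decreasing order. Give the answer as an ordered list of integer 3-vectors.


Barcode: M ≅ I[1,2], I[1,3]^3. HN layers by μ_θ (3 steps, strictly decreasing):
  μ^(1)=7; μ^(2)=3/2; μ^(3)=-4

((0, 1, 0); (0, 3, 3); (4, 0, 0))


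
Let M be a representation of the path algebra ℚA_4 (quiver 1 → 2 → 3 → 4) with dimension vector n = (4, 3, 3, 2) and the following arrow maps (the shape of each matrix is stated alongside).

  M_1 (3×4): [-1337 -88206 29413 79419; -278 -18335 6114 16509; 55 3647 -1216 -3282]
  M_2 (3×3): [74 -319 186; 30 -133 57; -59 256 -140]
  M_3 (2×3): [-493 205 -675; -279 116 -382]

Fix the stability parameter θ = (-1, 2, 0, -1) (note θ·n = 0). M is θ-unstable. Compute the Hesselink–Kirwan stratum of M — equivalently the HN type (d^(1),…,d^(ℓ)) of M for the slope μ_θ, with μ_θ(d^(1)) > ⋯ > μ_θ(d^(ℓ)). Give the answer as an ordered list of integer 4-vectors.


Barcode: M ≅ I[1,1], I[1,3], I[1,4]^2. HN layers by μ_θ (3 steps, strictly decreasing):
  μ^(1)=1; μ^(2)=1/3; μ^(3)=-1

((0, 1, 1, 0); (0, 2, 2, 2); (4, 0, 0, 0))


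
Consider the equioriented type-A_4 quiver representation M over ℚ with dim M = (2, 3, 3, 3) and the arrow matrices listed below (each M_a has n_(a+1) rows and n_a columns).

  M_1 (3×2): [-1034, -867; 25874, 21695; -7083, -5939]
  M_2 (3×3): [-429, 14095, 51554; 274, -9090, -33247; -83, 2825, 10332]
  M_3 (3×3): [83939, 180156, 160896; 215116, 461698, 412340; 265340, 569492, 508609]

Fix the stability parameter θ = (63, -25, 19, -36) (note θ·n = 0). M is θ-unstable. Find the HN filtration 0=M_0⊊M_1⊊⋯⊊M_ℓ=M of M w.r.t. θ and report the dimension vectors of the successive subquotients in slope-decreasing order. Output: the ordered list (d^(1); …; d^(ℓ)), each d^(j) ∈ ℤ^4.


Via rank(M_{q-1}∘⋯∘M_p): M ≅ I[1,2], I[1,4], I[2,4], I[3,4].
μ_θ-semistable layers: μ^(1)=19; μ^(2)=21/4; μ^(3)=-17/2; μ^(4)=-25

((1, 1, 0, 0); (1, 1, 1, 1); (0, 0, 2, 2); (0, 1, 0, 0))


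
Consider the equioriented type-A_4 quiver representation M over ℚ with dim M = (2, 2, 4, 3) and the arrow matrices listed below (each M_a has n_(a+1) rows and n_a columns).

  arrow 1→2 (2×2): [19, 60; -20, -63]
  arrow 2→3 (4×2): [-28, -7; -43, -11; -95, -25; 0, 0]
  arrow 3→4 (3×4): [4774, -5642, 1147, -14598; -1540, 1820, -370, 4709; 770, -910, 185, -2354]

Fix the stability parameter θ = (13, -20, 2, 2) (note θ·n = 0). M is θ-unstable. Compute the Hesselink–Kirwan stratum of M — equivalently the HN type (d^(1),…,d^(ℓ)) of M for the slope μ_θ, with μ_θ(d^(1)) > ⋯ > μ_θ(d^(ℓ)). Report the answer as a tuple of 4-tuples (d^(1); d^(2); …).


Via rank(M_{q-1}∘⋯∘M_p): M ≅ I[1,3], I[1,4], I[3,3], I[3,4], I[4,4].
μ_θ-semistable layers: μ^(1)=2; μ^(2)=-7/2

((0, 0, 4, 3); (2, 2, 0, 0))


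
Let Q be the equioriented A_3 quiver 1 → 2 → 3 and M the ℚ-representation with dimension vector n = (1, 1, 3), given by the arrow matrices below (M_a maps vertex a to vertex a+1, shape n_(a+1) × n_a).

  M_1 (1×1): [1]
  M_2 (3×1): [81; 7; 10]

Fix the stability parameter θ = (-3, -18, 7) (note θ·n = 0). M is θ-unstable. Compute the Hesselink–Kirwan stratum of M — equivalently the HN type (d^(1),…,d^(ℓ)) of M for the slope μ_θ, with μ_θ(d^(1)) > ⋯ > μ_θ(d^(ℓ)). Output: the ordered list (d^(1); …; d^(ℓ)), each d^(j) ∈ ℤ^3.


Barcode: M ≅ I[1,3], I[3,3]^2. HN layers by μ_θ (2 steps, strictly decreasing):
  μ^(1)=7; μ^(2)=-21/2

((0, 0, 3); (1, 1, 0))


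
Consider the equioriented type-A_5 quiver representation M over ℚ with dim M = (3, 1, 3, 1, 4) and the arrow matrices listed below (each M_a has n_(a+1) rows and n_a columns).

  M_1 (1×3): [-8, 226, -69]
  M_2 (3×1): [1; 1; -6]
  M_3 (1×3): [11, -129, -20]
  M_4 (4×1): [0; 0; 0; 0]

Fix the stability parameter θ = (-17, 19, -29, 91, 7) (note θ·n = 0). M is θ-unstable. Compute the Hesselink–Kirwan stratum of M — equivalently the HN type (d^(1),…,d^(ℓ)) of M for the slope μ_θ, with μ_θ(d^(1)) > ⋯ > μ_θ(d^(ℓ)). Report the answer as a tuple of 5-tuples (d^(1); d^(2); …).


Interval decomposition of M: I[1,1]^2, I[1,4], I[3,3]^2, I[5,5]^4.
HN type (ℓ=5): μ^(1)=91; μ^(2)=7; μ^(3)=-5; μ^(4)=-17; μ^(5)=-29

((0, 0, 0, 1, 0); (0, 0, 0, 0, 4); (0, 1, 1, 0, 0); (3, 0, 0, 0, 0); (0, 0, 2, 0, 0))


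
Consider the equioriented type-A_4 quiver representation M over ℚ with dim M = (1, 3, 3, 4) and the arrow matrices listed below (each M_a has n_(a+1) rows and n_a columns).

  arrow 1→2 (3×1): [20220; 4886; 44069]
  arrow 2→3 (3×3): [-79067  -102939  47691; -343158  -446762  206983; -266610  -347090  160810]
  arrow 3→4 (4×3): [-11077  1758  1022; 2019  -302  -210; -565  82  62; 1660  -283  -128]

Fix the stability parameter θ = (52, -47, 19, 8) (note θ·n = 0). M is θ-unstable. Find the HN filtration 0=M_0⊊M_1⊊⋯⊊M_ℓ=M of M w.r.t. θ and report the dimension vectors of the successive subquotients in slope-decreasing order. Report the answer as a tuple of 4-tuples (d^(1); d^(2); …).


Via rank(M_{q-1}∘⋯∘M_p): M ≅ I[1,4], I[2,2], I[2,4], I[3,3], I[4,4]^2.
μ_θ-semistable layers: μ^(1)=19; μ^(2)=27/2; μ^(3)=8; μ^(4)=5/2; μ^(5)=-47

((0, 0, 1, 0); (0, 0, 2, 2); (0, 0, 0, 2); (1, 1, 0, 0); (0, 2, 0, 0))


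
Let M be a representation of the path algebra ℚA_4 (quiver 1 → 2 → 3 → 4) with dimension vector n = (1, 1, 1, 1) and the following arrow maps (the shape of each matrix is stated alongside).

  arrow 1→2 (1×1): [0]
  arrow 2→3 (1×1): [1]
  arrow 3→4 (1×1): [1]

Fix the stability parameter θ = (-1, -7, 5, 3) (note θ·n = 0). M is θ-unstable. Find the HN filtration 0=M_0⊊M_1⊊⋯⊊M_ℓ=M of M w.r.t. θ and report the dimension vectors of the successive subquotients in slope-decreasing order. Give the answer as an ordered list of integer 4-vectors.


Via rank(M_{q-1}∘⋯∘M_p): M ≅ I[1,1], I[2,4].
μ_θ-semistable layers: μ^(1)=4; μ^(2)=-1; μ^(3)=-7

((0, 0, 1, 1); (1, 0, 0, 0); (0, 1, 0, 0))


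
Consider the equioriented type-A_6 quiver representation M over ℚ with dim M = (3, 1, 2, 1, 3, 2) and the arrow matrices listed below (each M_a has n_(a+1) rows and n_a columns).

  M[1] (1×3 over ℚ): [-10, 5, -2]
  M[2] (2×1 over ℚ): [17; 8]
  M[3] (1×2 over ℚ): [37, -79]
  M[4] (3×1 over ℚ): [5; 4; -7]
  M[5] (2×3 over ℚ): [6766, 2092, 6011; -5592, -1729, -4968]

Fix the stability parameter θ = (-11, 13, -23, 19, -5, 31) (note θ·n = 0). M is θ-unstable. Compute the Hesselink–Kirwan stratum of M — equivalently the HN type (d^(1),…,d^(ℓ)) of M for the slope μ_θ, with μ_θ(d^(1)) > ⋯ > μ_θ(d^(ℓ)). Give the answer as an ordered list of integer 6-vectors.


Barcode: M ≅ I[1,1]^2, I[1,6], I[3,3], I[5,5], I[5,6]. HN layers by μ_θ (5 steps, strictly decreasing):
  μ^(1)=31; μ^(2)=7; μ^(3)=-5; μ^(4)=-11; μ^(5)=-23

((0, 0, 0, 0, 0, 2); (0, 0, 0, 1, 1, 0); (0, 1, 1, 0, 2, 0); (3, 0, 0, 0, 0, 0); (0, 0, 1, 0, 0, 0))


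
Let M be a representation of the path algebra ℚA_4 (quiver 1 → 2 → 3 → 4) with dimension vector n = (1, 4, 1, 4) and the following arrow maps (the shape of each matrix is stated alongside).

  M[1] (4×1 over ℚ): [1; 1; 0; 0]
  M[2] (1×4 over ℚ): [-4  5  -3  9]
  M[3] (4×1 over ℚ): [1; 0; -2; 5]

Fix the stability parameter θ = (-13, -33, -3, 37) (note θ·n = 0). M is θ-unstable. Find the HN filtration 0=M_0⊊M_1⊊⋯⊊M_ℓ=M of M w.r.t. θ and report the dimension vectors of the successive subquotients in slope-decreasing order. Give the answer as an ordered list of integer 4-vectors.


Via rank(M_{q-1}∘⋯∘M_p): M ≅ I[1,4], I[2,2]^3, I[4,4]^3.
μ_θ-semistable layers: μ^(1)=37; μ^(2)=-3; μ^(3)=-23; μ^(4)=-33

((0, 0, 0, 4); (0, 0, 1, 0); (1, 1, 0, 0); (0, 3, 0, 0))


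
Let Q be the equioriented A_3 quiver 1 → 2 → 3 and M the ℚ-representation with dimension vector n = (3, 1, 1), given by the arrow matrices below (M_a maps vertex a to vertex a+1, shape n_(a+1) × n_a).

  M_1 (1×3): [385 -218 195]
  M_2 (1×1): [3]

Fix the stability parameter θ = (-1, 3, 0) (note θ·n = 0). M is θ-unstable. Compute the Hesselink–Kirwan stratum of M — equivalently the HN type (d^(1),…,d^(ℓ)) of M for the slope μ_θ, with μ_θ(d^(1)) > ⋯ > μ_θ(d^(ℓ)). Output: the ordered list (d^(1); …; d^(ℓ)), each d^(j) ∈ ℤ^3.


Via rank(M_{q-1}∘⋯∘M_p): M ≅ I[1,1]^2, I[1,3].
μ_θ-semistable layers: μ^(1)=3/2; μ^(2)=-1

((0, 1, 1); (3, 0, 0))


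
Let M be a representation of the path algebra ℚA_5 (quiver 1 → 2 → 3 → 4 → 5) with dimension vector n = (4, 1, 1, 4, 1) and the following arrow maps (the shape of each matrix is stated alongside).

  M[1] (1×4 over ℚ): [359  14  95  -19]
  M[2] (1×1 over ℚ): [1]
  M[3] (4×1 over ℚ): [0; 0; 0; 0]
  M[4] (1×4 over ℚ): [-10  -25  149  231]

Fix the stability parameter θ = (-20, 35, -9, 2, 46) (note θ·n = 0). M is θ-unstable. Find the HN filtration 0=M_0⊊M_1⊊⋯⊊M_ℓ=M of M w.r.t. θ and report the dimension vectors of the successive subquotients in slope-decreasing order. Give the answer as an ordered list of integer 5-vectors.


Via rank(M_{q-1}∘⋯∘M_p): M ≅ I[1,1]^3, I[1,3], I[4,4]^3, I[4,5].
μ_θ-semistable layers: μ^(1)=46; μ^(2)=13; μ^(3)=2; μ^(4)=-20

((0, 0, 0, 0, 1); (0, 1, 1, 0, 0); (0, 0, 0, 4, 0); (4, 0, 0, 0, 0))


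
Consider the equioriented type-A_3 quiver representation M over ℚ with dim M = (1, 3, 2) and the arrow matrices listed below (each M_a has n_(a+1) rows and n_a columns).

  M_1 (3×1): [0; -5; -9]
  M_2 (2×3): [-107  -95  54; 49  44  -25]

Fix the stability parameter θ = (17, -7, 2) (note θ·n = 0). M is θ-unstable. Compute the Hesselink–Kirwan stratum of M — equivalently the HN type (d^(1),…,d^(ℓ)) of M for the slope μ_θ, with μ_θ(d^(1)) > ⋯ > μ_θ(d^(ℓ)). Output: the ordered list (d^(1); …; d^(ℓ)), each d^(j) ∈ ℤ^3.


Interval decomposition of M: I[1,3], I[2,2], I[2,3].
HN type (ℓ=3): μ^(1)=4; μ^(2)=2; μ^(3)=-7

((1, 1, 1); (0, 0, 1); (0, 2, 0))


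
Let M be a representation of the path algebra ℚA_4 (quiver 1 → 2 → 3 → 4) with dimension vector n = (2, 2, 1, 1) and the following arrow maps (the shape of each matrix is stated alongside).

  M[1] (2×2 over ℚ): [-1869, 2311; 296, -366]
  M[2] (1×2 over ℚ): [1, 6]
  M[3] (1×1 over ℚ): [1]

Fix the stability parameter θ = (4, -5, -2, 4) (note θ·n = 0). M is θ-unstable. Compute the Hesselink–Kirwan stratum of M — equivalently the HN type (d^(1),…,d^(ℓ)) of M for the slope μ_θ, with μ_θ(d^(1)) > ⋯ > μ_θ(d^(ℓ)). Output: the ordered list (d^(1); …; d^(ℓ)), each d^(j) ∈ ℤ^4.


Interval decomposition of M: I[1,2], I[1,4].
HN type (ℓ=3): μ^(1)=4; μ^(2)=-1/2; μ^(3)=-1

((0, 0, 0, 1); (1, 1, 0, 0); (1, 1, 1, 0))


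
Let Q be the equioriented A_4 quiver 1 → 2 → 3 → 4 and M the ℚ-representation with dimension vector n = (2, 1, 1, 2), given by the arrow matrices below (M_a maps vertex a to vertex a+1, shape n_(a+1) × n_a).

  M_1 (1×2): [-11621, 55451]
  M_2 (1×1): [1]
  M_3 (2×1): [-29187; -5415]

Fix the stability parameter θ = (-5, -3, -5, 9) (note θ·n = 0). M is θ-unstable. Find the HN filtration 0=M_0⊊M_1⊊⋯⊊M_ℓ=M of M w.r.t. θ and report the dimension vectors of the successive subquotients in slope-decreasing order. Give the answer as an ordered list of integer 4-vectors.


Interval decomposition of M: I[1,1], I[1,4], I[4,4].
HN type (ℓ=3): μ^(1)=9; μ^(2)=-4; μ^(3)=-5

((0, 0, 0, 2); (0, 1, 1, 0); (2, 0, 0, 0))


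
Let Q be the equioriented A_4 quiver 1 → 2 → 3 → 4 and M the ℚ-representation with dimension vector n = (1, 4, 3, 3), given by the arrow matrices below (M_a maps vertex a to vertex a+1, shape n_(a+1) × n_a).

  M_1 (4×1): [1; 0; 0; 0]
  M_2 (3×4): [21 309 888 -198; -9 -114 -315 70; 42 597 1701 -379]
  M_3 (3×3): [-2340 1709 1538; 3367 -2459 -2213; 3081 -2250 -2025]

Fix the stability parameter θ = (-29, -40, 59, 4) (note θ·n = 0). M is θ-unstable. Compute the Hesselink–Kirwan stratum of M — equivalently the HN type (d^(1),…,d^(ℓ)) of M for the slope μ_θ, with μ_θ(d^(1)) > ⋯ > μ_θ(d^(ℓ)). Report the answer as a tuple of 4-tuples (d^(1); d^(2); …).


Interval decomposition of M: I[1,4], I[2,2], I[2,3], I[2,4], I[4,4].
HN type (ℓ=5): μ^(1)=59; μ^(2)=63/2; μ^(3)=4; μ^(4)=-69/2; μ^(5)=-40

((0, 0, 1, 0); (0, 0, 2, 2); (0, 0, 0, 1); (1, 1, 0, 0); (0, 3, 0, 0))


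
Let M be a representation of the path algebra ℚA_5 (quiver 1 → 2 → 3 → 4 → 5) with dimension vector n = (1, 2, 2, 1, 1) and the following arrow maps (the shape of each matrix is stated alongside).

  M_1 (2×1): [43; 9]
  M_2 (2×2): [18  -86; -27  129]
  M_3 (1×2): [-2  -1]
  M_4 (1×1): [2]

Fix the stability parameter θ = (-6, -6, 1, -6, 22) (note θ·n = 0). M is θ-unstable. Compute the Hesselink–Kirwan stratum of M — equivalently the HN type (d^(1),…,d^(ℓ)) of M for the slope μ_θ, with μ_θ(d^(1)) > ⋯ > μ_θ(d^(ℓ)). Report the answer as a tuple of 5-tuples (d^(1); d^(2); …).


Interval decomposition of M: I[1,2], I[2,5], I[3,3].
HN type (ℓ=4): μ^(1)=22; μ^(2)=1; μ^(3)=-5/2; μ^(4)=-6

((0, 0, 0, 0, 1); (0, 0, 1, 0, 0); (0, 0, 1, 1, 0); (1, 2, 0, 0, 0))


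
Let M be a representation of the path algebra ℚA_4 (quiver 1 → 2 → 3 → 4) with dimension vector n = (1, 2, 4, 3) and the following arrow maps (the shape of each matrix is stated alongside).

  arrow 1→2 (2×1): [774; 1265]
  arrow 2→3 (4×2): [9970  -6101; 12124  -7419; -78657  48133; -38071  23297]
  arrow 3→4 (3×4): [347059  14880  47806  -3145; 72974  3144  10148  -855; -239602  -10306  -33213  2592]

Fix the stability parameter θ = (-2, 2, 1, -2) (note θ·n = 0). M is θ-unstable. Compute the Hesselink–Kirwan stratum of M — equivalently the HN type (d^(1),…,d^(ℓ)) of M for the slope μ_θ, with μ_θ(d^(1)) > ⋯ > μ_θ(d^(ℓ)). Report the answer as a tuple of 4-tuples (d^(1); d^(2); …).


Via rank(M_{q-1}∘⋯∘M_p): M ≅ I[1,4], I[2,4], I[3,3], I[3,4].
μ_θ-semistable layers: μ^(1)=1; μ^(2)=1/3; μ^(3)=-1/2; μ^(4)=-2

((0, 0, 1, 0); (0, 2, 2, 2); (0, 0, 1, 1); (1, 0, 0, 0))


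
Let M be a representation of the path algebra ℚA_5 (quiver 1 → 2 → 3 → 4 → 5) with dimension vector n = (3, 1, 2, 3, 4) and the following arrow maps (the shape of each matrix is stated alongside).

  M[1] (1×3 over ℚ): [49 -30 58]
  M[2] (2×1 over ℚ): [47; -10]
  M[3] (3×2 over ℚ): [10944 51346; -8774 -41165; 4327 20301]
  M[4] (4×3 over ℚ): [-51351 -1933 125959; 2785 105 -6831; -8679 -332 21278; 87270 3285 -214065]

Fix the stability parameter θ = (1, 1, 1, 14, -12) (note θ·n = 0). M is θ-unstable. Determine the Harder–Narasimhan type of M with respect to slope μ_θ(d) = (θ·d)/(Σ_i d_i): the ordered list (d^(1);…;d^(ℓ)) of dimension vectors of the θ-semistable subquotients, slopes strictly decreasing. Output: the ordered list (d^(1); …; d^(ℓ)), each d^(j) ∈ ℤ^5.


Interval decomposition of M: I[1,1]^2, I[1,5], I[3,4], I[4,5], I[5,5]^2.
HN type (ℓ=3): μ^(1)=14; μ^(2)=1; μ^(3)=-12

((0, 0, 0, 1, 0); (3, 1, 2, 2, 2); (0, 0, 0, 0, 2))


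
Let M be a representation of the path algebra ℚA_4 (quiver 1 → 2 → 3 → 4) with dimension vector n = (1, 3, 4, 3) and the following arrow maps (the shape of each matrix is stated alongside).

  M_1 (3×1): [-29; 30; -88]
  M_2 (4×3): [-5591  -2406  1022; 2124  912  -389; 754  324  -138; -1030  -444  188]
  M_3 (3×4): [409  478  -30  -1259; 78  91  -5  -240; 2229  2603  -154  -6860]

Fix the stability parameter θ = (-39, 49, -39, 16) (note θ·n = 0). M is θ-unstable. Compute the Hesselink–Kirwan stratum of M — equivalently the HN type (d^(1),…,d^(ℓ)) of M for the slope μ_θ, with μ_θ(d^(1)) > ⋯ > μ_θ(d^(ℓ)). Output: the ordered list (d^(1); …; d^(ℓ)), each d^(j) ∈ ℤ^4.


Via rank(M_{q-1}∘⋯∘M_p): M ≅ I[1,4], I[2,2], I[2,4], I[3,3], I[3,4].
μ_θ-semistable layers: μ^(1)=49; μ^(2)=16; μ^(3)=5; μ^(4)=-39

((0, 1, 0, 0); (0, 0, 0, 3); (0, 2, 2, 0); (1, 0, 2, 0))


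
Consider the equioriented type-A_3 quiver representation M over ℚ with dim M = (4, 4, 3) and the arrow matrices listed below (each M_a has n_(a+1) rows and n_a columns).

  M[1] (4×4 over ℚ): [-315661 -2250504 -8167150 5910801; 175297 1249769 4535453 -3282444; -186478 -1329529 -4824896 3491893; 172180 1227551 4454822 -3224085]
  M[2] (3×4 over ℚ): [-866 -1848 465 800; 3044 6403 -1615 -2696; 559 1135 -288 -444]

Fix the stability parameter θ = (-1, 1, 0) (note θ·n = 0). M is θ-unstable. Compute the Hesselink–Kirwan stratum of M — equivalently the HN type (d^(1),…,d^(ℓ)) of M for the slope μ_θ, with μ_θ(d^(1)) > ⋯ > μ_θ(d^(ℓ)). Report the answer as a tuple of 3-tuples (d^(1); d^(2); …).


Via rank(M_{q-1}∘⋯∘M_p): M ≅ I[1,2], I[1,3]^3.
μ_θ-semistable layers: μ^(1)=1; μ^(2)=1/2; μ^(3)=-1

((0, 1, 0); (0, 3, 3); (4, 0, 0))


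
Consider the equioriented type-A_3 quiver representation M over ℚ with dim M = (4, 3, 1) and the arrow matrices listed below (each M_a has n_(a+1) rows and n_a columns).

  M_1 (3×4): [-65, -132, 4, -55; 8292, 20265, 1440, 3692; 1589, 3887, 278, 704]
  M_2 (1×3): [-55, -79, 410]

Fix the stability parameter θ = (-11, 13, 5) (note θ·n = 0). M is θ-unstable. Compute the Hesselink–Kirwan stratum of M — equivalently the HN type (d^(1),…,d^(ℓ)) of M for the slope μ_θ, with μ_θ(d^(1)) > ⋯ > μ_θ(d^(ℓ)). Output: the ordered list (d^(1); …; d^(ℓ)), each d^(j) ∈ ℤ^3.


Interval decomposition of M: I[1,1], I[1,2]^2, I[1,3].
HN type (ℓ=3): μ^(1)=13; μ^(2)=9; μ^(3)=-11

((0, 2, 0); (0, 1, 1); (4, 0, 0))


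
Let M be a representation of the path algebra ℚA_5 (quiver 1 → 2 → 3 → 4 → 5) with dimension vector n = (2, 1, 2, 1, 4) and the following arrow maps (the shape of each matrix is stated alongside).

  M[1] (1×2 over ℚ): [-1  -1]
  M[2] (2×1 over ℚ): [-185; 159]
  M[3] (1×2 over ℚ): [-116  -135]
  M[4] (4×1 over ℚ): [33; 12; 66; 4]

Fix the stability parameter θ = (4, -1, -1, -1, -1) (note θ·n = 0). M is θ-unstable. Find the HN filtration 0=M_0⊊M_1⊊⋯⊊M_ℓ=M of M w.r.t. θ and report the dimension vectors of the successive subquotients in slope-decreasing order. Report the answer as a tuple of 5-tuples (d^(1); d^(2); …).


Interval decomposition of M: I[1,1], I[1,5], I[3,3], I[5,5]^3.
HN type (ℓ=3): μ^(1)=4; μ^(2)=0; μ^(3)=-1

((1, 0, 0, 0, 0); (1, 1, 1, 1, 1); (0, 0, 1, 0, 3))


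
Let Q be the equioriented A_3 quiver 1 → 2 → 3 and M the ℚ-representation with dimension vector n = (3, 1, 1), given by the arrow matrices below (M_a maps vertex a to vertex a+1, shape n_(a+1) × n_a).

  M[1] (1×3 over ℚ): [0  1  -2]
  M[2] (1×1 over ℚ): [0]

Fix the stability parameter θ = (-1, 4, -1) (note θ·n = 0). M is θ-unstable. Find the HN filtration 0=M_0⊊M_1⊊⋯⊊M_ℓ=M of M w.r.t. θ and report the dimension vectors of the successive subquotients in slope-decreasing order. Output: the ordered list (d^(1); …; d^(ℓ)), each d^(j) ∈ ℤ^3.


Interval decomposition of M: I[1,1]^2, I[1,2], I[3,3].
HN type (ℓ=2): μ^(1)=4; μ^(2)=-1

((0, 1, 0); (3, 0, 1))


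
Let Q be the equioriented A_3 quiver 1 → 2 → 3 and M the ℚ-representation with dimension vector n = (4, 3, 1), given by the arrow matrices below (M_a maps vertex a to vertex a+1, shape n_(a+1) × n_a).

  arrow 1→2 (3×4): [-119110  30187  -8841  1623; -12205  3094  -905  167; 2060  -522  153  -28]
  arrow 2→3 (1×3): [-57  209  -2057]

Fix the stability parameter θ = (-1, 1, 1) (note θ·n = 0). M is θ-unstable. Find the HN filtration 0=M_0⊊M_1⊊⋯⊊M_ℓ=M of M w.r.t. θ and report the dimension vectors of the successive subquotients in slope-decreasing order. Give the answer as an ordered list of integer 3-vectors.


Via rank(M_{q-1}∘⋯∘M_p): M ≅ I[1,1], I[1,2]^2, I[1,3].
μ_θ-semistable layers: μ^(1)=1; μ^(2)=-1

((0, 3, 1); (4, 0, 0))


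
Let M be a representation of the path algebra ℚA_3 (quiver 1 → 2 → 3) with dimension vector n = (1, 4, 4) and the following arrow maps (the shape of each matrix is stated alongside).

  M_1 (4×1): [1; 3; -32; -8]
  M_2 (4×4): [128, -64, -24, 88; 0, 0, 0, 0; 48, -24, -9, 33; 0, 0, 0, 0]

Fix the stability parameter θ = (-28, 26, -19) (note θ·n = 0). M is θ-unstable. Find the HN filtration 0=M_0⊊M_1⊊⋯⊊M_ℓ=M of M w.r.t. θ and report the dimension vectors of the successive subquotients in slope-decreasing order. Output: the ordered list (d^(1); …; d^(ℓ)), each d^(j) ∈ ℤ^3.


Barcode: M ≅ I[1,2], I[2,2]^2, I[2,3], I[3,3]^3. HN layers by μ_θ (4 steps, strictly decreasing):
  μ^(1)=26; μ^(2)=7/2; μ^(3)=-19; μ^(4)=-28

((0, 3, 0); (0, 1, 1); (0, 0, 3); (1, 0, 0))


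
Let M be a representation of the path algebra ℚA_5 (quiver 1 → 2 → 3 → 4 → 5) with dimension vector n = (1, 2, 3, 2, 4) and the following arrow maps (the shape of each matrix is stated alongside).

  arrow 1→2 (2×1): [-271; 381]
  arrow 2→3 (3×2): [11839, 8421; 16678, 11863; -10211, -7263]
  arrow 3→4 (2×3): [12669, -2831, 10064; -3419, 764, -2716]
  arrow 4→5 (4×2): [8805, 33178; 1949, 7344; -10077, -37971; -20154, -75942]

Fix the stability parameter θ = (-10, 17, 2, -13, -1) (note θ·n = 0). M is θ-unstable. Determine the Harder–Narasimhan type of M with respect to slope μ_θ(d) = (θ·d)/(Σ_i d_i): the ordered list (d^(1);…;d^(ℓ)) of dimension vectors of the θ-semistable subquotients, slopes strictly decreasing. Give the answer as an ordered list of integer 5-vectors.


Interval decomposition of M: I[1,5], I[2,5], I[3,3], I[5,5]^2.
HN type (ℓ=4): μ^(1)=2; μ^(2)=5/4; μ^(3)=-1; μ^(4)=-10

((0, 0, 1, 0, 0); (0, 2, 2, 2, 2); (0, 0, 0, 0, 2); (1, 0, 0, 0, 0))


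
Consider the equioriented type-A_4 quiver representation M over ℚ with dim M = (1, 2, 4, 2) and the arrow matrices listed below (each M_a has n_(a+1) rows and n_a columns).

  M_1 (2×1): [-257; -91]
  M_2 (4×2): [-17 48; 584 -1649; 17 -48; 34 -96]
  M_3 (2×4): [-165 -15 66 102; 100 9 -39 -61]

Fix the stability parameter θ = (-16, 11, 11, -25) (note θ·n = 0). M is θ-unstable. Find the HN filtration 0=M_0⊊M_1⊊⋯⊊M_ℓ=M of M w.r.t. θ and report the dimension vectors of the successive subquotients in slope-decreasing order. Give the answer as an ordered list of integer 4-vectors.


Interval decomposition of M: I[1,3], I[2,4], I[3,3], I[3,4].
HN type (ℓ=4): μ^(1)=11; μ^(2)=-1; μ^(3)=-7; μ^(4)=-16

((0, 1, 2, 0); (0, 1, 1, 1); (0, 0, 1, 1); (1, 0, 0, 0))


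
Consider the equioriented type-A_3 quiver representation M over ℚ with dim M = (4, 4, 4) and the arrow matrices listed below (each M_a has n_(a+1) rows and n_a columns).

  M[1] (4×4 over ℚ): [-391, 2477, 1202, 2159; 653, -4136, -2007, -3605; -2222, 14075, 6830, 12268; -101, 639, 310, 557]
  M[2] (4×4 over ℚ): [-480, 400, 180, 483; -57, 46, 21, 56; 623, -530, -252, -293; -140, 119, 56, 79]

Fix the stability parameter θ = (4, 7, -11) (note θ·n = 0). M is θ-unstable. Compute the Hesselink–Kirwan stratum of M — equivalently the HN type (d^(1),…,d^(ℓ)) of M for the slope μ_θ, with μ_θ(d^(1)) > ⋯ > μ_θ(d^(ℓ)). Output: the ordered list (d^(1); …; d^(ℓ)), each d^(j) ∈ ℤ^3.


Via rank(M_{q-1}∘⋯∘M_p): M ≅ I[1,1], I[1,3]^3, I[2,3].
μ_θ-semistable layers: μ^(1)=4; μ^(2)=0; μ^(3)=-2

((1, 0, 0); (3, 3, 3); (0, 1, 1))


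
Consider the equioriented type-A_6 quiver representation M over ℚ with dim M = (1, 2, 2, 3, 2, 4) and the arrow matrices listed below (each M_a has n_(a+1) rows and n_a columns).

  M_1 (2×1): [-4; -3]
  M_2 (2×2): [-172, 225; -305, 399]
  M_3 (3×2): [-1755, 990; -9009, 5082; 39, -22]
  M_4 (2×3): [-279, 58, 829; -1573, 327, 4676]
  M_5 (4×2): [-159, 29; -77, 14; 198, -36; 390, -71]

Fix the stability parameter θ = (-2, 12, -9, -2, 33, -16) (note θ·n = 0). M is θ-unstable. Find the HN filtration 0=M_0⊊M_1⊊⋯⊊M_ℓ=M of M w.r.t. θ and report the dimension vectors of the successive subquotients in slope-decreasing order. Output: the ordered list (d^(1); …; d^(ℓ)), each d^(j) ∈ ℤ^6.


Interval decomposition of M: I[1,6], I[2,3], I[4,4], I[4,6], I[6,6]^2.
HN type (ℓ=5): μ^(1)=17/2; μ^(2)=3/2; μ^(3)=1/3; μ^(4)=-2; μ^(5)=-16

((0, 0, 0, 0, 2, 2); (0, 1, 1, 0, 0, 0); (0, 1, 1, 1, 0, 0); (1, 0, 0, 2, 0, 0); (0, 0, 0, 0, 0, 2))


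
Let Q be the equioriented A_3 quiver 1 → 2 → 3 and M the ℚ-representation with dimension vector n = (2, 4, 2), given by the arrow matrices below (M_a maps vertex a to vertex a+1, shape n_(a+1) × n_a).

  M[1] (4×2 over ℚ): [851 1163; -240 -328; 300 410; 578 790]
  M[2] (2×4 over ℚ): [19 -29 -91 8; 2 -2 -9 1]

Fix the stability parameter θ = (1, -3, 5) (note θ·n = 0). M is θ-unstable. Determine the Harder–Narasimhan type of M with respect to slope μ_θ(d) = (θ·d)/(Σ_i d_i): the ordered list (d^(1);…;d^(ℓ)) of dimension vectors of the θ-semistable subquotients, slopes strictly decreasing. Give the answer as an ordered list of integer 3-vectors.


Via rank(M_{q-1}∘⋯∘M_p): M ≅ I[1,3]^2, I[2,2]^2.
μ_θ-semistable layers: μ^(1)=5; μ^(2)=-1; μ^(3)=-3

((0, 0, 2); (2, 2, 0); (0, 2, 0))


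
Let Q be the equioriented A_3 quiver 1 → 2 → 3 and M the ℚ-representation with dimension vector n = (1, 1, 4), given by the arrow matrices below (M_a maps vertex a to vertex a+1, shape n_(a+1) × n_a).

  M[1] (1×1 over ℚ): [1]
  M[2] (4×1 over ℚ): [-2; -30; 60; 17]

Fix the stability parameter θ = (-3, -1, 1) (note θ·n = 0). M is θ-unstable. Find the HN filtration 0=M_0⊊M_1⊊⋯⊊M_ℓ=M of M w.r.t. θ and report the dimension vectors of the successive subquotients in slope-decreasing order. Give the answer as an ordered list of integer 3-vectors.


Interval decomposition of M: I[1,3], I[3,3]^3.
HN type (ℓ=3): μ^(1)=1; μ^(2)=-1; μ^(3)=-3

((0, 0, 4); (0, 1, 0); (1, 0, 0))


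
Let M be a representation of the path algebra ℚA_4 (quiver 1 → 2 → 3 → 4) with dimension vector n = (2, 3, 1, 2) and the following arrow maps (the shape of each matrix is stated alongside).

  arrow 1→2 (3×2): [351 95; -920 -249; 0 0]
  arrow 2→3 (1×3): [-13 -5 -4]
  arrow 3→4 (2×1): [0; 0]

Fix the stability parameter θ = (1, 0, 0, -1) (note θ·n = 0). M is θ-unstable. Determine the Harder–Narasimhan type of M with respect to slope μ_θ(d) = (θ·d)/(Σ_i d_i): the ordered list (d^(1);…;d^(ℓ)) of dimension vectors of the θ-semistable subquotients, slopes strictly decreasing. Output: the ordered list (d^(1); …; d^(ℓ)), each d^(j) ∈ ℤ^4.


Barcode: M ≅ I[1,2], I[1,3], I[2,2], I[4,4]^2. HN layers by μ_θ (4 steps, strictly decreasing):
  μ^(1)=1/2; μ^(2)=1/3; μ^(3)=0; μ^(4)=-1

((1, 1, 0, 0); (1, 1, 1, 0); (0, 1, 0, 0); (0, 0, 0, 2))


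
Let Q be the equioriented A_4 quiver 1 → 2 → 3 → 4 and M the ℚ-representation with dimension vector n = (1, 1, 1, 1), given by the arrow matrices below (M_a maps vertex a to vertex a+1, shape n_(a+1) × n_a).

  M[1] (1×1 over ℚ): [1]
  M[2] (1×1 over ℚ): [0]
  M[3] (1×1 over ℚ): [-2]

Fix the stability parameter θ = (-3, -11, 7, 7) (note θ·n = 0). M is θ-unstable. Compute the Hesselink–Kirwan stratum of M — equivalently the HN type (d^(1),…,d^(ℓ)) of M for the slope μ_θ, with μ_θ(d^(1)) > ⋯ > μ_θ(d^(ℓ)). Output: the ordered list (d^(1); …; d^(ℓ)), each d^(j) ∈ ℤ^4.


Via rank(M_{q-1}∘⋯∘M_p): M ≅ I[1,2], I[3,4].
μ_θ-semistable layers: μ^(1)=7; μ^(2)=-7

((0, 0, 1, 1); (1, 1, 0, 0))


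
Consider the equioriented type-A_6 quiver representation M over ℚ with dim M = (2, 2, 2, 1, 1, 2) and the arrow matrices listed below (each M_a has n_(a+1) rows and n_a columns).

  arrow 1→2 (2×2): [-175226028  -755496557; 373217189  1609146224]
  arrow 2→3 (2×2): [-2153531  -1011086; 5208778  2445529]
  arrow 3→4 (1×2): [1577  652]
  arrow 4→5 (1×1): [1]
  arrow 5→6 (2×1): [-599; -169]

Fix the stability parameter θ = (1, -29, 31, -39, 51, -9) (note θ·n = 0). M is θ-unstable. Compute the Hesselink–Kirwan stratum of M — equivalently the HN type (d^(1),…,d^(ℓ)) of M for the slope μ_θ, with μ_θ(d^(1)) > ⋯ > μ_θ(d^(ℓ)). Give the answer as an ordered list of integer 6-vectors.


Interval decomposition of M: I[1,3], I[1,6], I[6,6].
HN type (ℓ=5): μ^(1)=31; μ^(2)=21; μ^(3)=-4; μ^(4)=-9; μ^(5)=-14

((0, 0, 1, 0, 0, 0); (0, 0, 0, 0, 1, 1); (0, 0, 1, 1, 0, 0); (0, 0, 0, 0, 0, 1); (2, 2, 0, 0, 0, 0))


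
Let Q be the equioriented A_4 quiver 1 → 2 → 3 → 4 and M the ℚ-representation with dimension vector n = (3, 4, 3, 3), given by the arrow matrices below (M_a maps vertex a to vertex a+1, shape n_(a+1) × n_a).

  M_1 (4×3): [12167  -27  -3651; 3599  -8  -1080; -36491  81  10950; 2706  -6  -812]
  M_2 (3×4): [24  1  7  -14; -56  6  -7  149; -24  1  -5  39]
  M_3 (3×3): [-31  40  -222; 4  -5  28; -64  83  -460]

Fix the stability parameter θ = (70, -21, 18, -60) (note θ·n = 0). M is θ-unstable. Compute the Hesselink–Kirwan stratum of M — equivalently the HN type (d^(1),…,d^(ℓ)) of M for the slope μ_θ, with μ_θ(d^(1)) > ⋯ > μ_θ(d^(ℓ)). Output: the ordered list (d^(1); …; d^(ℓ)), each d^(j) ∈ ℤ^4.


Interval decomposition of M: I[1,3], I[1,4]^2, I[2,2], I[4,4].
HN type (ℓ=4): μ^(1)=67/3; μ^(2)=7/4; μ^(3)=-21; μ^(4)=-60

((1, 1, 1, 0); (2, 2, 2, 2); (0, 1, 0, 0); (0, 0, 0, 1))


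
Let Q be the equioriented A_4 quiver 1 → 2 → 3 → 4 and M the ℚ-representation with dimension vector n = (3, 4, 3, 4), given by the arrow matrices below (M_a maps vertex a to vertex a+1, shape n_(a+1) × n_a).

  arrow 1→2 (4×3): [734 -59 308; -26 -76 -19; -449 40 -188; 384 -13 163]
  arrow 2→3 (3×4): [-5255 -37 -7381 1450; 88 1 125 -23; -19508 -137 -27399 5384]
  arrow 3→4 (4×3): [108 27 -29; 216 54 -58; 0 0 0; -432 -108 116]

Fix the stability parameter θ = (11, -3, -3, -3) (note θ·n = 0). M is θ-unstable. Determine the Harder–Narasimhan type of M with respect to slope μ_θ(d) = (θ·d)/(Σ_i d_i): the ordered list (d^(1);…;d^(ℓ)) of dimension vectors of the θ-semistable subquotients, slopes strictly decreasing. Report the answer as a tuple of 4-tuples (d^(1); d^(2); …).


Interval decomposition of M: I[1,3]^2, I[1,4], I[2,2], I[4,4]^3.
HN type (ℓ=3): μ^(1)=5/3; μ^(2)=1/2; μ^(3)=-3

((2, 2, 2, 0); (1, 1, 1, 1); (0, 1, 0, 3))


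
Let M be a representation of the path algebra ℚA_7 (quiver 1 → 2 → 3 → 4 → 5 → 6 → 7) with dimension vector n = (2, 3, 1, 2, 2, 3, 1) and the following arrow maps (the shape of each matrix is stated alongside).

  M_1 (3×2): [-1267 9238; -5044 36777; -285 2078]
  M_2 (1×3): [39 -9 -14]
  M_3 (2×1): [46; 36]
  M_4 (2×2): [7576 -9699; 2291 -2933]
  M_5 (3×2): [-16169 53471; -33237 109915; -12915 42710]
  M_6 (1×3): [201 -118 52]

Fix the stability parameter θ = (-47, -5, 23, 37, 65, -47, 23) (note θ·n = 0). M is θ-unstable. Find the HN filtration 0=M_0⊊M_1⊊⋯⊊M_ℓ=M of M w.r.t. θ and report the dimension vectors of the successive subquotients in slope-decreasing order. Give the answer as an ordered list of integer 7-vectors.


Interval decomposition of M: I[1,2], I[1,7], I[2,2], I[4,6], I[6,6].
HN type (ℓ=5): μ^(1)=23; μ^(2)=39/2; μ^(3)=55/3; μ^(4)=-5; μ^(5)=-47

((0, 0, 0, 0, 0, 0, 1); (0, 0, 1, 1, 1, 1, 0); (0, 0, 0, 1, 1, 1, 0); (0, 3, 0, 0, 0, 0, 0); (2, 0, 0, 0, 0, 1, 0))


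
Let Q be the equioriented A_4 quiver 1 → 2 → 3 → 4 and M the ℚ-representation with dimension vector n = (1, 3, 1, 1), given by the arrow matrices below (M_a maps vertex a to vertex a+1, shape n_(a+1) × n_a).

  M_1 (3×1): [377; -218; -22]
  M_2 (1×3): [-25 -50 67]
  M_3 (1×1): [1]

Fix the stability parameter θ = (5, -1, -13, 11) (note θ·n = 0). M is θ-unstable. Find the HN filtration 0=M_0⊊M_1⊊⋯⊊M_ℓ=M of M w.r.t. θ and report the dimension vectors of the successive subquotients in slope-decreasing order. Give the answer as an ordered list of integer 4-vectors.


Barcode: M ≅ I[1,4], I[2,2]^2. HN layers by μ_θ (3 steps, strictly decreasing):
  μ^(1)=11; μ^(2)=-1; μ^(3)=-3

((0, 0, 0, 1); (0, 2, 0, 0); (1, 1, 1, 0))


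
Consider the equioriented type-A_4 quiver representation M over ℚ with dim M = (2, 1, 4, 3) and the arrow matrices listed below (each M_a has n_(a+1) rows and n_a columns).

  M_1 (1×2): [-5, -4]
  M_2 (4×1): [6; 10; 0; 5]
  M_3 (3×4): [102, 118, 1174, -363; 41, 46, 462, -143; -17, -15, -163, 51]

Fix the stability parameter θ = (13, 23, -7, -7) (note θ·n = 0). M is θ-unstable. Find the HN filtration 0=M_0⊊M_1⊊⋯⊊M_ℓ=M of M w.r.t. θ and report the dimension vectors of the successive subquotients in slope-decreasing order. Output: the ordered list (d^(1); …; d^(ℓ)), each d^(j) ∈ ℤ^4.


Barcode: M ≅ I[1,1], I[1,4], I[3,3], I[3,4]^2. HN layers by μ_θ (3 steps, strictly decreasing):
  μ^(1)=13; μ^(2)=11/2; μ^(3)=-7

((1, 0, 0, 0); (1, 1, 1, 1); (0, 0, 3, 2))


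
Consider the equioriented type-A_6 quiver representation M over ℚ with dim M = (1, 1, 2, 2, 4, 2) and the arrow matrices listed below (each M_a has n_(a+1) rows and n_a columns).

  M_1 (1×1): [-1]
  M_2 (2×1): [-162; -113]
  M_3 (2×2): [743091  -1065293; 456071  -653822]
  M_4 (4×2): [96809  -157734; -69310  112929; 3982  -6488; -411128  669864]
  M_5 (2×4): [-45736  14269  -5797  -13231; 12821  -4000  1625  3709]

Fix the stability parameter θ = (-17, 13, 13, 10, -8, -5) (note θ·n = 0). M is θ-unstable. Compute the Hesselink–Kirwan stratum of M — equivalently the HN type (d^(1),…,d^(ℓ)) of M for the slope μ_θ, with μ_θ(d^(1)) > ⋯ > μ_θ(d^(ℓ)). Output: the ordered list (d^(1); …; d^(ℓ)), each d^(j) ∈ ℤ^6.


Barcode: M ≅ I[1,6], I[3,6], I[5,5]^2. HN layers by μ_θ (4 steps, strictly decreasing):
  μ^(1)=23/5; μ^(2)=5/2; μ^(3)=-8; μ^(4)=-17

((0, 1, 1, 1, 1, 1); (0, 0, 1, 1, 1, 1); (0, 0, 0, 0, 2, 0); (1, 0, 0, 0, 0, 0))
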